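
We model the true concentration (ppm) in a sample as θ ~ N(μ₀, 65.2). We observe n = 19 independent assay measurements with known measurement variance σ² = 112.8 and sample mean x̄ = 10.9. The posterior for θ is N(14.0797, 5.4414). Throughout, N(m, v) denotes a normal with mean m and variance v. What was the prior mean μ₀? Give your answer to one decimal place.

μ₀ = 49.0

With known observation variance, the Normal–Normal posterior has precision τ_n = τ₀ + n/σ² and mean μ_n = (τ₀μ₀ + (n/σ²)x̄)/τ_n.
Here τ₀ = 1/65.2 = 0.015337 and τ_data = 19/112.8 = 0.168440, so τ_n = 0.183777.
Rearranging for μ₀: μ₀ = (μ_n·τ_n − τ_data·x̄)/τ₀ = (14.0797·0.183777 − 0.168440·10.9) / 0.015337 = 0.751529/0.015337 ≈ 49.0.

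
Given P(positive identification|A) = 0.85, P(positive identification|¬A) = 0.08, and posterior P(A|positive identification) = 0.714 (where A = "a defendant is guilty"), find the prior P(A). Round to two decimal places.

P(A) = 0.19

Bayes' rule in odds form gives O(A|E) = O(A)·[P(E|A)/P(E|¬A)], hence O(A) = O(A|E)/LR.
Posterior odds = 0.714/(1−0.714) = 2.4965. LR = 0.85/0.08 = 10.6250.
Prior odds = 2.4965/10.6250 = 0.2350, so P(A) = 0.2350/(1+0.2350) ≈ 0.19.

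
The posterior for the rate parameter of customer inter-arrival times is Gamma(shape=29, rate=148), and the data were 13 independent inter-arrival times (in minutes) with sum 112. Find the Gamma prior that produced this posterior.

For an exponential likelihood with a Gamma(α, β) prior on the rate, n observations with total T give posterior Gamma(α+n, β+T).
So α = 29 − 13 = 16 and β = 148 − 112 = 36.

Gamma(shape=16, rate=36)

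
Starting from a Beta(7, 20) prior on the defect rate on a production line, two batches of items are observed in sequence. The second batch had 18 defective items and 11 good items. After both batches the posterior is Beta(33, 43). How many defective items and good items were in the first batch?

8 defective items and 12 good items

Sequential conjugate updates are equivalent to a single update on the pooled data, so total successes = posterior α − prior α and total failures = posterior β − prior β.
Total across both batches: 33−7=26 defective items, 43−20=23 good items.
Subtract the second batch: 26−18=8 defective items and 23−11=12 good items.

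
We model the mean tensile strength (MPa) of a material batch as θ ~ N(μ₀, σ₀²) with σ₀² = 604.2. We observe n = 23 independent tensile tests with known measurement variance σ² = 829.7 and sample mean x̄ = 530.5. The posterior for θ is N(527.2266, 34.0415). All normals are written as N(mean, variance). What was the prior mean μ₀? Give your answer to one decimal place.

μ₀ = 472.4

The posterior mean is a precision-weighted average: μ_n = (τ₀μ₀ + τ_data·x̄)/(τ₀+τ_data), with τ₀=1/σ₀² and τ_data=n/σ².
Here τ₀ = 1/604.2 = 0.001655 and τ_data = 23/829.7 = 0.027721, so τ_n = 0.029376.
Rearranging for μ₀: μ₀ = (μ_n·τ_n − τ_data·x̄)/τ₀ = (527.2266·0.029376 − 0.027721·530.5) / 0.001655 = 0.781818/0.001655 ≈ 472.4.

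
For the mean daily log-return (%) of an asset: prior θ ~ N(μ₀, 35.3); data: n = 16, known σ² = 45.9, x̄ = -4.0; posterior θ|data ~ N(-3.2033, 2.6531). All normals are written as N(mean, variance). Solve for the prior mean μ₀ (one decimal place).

The posterior mean is a precision-weighted average: μ_n = (τ₀μ₀ + τ_data·x̄)/(τ₀+τ_data), with τ₀=1/σ₀² and τ_data=n/σ².
Here τ₀ = 1/35.3 = 0.028329 and τ_data = 16/45.9 = 0.348584, so τ_n = 0.376913.
Rearranging for μ₀: μ₀ = (μ_n·τ_n − τ_data·x̄)/τ₀ = (-3.2033·0.376913 − 0.348584·-4.0) / 0.028329 = 0.186971/0.028329 ≈ 6.6.

μ₀ = 6.6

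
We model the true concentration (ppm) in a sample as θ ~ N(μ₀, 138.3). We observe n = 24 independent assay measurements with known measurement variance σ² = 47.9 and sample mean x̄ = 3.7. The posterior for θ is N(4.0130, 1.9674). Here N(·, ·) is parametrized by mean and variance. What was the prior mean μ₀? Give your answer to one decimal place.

μ₀ = 25.7

The posterior mean is a precision-weighted average: μ_n = (τ₀μ₀ + τ_data·x̄)/(τ₀+τ_data), with τ₀=1/σ₀² and τ_data=n/σ².
Here τ₀ = 1/138.3 = 0.007231 and τ_data = 24/47.9 = 0.501044, so τ_n = 0.508275.
Rearranging for μ₀: μ₀ = (μ_n·τ_n − τ_data·x̄)/τ₀ = (4.0130·0.508275 − 0.501044·3.7) / 0.007231 = 0.185845/0.007231 ≈ 25.7.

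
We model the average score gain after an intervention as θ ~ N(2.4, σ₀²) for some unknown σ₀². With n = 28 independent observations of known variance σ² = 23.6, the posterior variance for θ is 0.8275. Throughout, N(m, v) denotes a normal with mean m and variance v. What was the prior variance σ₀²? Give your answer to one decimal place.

σ₀² = 45.4

For the Normal–Normal model with known σ², precisions add: τ_n = τ₀ + n/σ².
So 1/σ₀² = 1/0.8275 − 28/23.6 = 1.208459 − 1.186441 = 0.022018.
Hence σ₀² = 1/0.022018 ≈ 45.4.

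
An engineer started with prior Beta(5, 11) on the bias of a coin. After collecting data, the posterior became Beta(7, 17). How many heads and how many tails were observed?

2 heads and 6 tails

Under Beta–binomial conjugacy the posterior parameters are (a+s, b+f).
Match parameters: s=7−5=2, f=17−11=6.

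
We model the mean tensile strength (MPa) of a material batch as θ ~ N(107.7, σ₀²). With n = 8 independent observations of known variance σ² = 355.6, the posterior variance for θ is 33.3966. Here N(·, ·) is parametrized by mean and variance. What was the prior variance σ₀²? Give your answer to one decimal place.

σ₀² = 134.3

For the Normal–Normal model with known σ², precisions add: τ_n = τ₀ + n/σ².
So 1/σ₀² = 1/33.3966 − 8/355.6 = 0.029943 − 0.022497 = 0.007446.
Hence σ₀² = 1/0.007446 ≈ 134.3.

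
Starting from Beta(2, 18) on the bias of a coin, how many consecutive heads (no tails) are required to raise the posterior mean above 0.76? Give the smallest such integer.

After k heads and 0 tails the posterior is Beta(2+k, 18), with mean (2+k)/(2+18+k).
Set (2+k)/(20+k) > 0.76 and solve: k > (0.76·20 − 2)/(1 − 0.76) = 55.000.
The smallest integer exceeding 55.000 is 56, and checking k=56: (58)/(76) = 0.7632 > 0.76.

k = 56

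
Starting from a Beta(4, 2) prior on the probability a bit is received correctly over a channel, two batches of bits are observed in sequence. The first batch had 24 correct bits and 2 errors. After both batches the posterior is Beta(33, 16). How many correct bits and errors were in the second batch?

Sequential conjugate updates are equivalent to a single update on the pooled data, so total successes = posterior α − prior α and total failures = posterior β − prior β.
Total across both batches: 33−4=29 correct bits, 16−2=14 errors.
Subtract the first batch: 29−24=5 correct bits and 14−2=12 errors.

5 correct bits and 12 errors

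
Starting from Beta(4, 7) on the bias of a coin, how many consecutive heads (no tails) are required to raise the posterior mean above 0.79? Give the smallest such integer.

After k heads and 0 tails the posterior is Beta(4+k, 7), with mean (4+k)/(4+7+k).
Set (4+k)/(11+k) > 0.79 and solve: k > (0.79·11 − 4)/(1 − 0.79) = 22.333.
The smallest integer exceeding 22.333 is 23.

k = 23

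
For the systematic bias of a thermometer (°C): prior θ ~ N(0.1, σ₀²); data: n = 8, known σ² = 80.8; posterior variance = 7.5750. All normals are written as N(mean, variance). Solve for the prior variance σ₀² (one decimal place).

Posterior precision equals prior precision plus data precision: 1/σ_n² = 1/σ₀² + n/σ².
So 1/σ₀² = 1/7.5750 − 8/80.8 = 0.132013 − 0.099010 = 0.033003.
Hence σ₀² = 1/0.033003 ≈ 30.3.

σ₀² = 30.3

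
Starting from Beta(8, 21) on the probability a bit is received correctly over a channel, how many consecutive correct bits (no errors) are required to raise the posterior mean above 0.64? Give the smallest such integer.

k = 30

After k correct bits and 0 errors the posterior is Beta(8+k, 21), with mean (8+k)/(8+21+k).
Set (8+k)/(29+k) > 0.64 and solve: k > (0.64·29 − 8)/(1 − 0.64) = 29.333.
The smallest integer exceeding 29.333 is 30.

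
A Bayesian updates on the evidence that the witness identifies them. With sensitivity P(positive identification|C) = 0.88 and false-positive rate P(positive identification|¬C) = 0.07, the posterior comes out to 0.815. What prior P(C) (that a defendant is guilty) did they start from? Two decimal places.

P(C) = 0.26

In odds form, posterior odds = prior odds × likelihood ratio, so prior odds = posterior odds ÷ LR.
Posterior odds = 0.815/(1−0.815) = 4.4054. LR = 0.88/0.07 = 12.5714.
Prior odds = 4.4054/12.5714 = 0.3504, so P(C) = 0.3504/(1+0.3504) ≈ 0.26.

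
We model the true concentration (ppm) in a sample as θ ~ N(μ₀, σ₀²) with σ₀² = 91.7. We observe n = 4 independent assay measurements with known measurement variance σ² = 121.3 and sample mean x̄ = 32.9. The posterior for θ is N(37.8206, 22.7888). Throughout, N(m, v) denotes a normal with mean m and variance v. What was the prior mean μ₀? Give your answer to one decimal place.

The posterior mean is a precision-weighted average: μ_n = (τ₀μ₀ + τ_data·x̄)/(τ₀+τ_data), with τ₀=1/σ₀² and τ_data=n/σ².
Here τ₀ = 1/91.7 = 0.010905 and τ_data = 4/121.3 = 0.032976, so τ_n = 0.043881.
Rearranging for μ₀: μ₀ = (μ_n·τ_n − τ_data·x̄)/τ₀ = (37.8206·0.043881 − 0.032976·32.9) / 0.010905 = 0.574695/0.010905 ≈ 52.7.

μ₀ = 52.7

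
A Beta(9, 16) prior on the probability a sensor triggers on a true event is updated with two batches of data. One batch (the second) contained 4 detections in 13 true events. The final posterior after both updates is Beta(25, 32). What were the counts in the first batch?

Because Beta–binomial updating is additive in the counts, the combined data contributed (α_post−α_prior, β_post−β_prior) successes and failures.
Total across both batches: 25−9=16 detections, 32−16=16 misses.
Subtract the second batch: 16−4=12 detections and 16−9=7 misses.

12 detections and 7 misses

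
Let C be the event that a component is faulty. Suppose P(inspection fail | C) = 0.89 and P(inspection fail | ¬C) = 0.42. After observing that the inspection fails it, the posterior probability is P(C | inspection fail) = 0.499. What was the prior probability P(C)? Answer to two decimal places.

Bayes' rule in odds form gives O(C|E) = O(C)·[P(E|C)/P(E|¬C)], hence O(C) = O(C|E)/LR.
Posterior odds = 0.499/(1−0.499) = 0.9960. LR = 0.89/0.42 = 2.1190.
Prior odds = 0.9960/2.1190 = 0.4700, so P(C) = 0.4700/(1+0.4700) ≈ 0.32.

P(C) = 0.32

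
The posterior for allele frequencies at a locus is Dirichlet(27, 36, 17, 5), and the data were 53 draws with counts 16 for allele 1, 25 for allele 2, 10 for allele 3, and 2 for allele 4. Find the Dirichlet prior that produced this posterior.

Dirichlet(11, 11, 7, 3)

For a Dirichlet(α) prior with multinomial counts c, the posterior is Dirichlet(α + c) componentwise.
Subtract each count from the matching posterior parameter: 27−16=11, 36−25=11, 17−10=7, 5−2=3.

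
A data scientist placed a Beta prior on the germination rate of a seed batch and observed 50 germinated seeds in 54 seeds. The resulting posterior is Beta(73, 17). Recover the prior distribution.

Beta(23, 13)

Under Beta–binomial conjugacy the posterior parameters are (α+s, β+f).
Subtract the data counts: 73−50=23, 17−4=13.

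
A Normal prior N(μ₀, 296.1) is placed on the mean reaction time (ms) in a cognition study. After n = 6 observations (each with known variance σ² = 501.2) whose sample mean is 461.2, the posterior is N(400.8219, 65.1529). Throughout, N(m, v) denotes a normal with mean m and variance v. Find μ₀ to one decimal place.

The posterior mean is a precision-weighted average: μ_n = (τ₀μ₀ + τ_data·x̄)/(τ₀+τ_data), with τ₀=1/σ₀² and τ_data=n/σ².
Here τ₀ = 1/296.1 = 0.003377 and τ_data = 6/501.2 = 0.011971, so τ_n = 0.015348.
Rearranging for μ₀: μ₀ = (μ_n·τ_n − τ_data·x̄)/τ₀ = (400.8219·0.015348 − 0.011971·461.2) / 0.003377 = 0.630789/0.003377 ≈ 186.8.

μ₀ = 186.8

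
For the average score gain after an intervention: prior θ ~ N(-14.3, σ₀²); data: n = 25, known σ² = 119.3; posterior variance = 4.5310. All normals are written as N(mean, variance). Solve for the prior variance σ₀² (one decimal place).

σ₀² = 89.7

Posterior precision equals prior precision plus data precision: 1/σ_n² = 1/σ₀² + n/σ².
So 1/σ₀² = 1/4.5310 − 25/119.3 = 0.220702 − 0.209556 = 0.011146.
Hence σ₀² = 1/0.011146 ≈ 89.7.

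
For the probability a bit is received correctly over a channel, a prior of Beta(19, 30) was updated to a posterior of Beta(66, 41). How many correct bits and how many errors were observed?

47 correct bits and 11 errors

Beta is conjugate to the binomial likelihood: posterior = Beta(α+s, β+f).
Match parameters: s=66−19=47, f=41−30=11.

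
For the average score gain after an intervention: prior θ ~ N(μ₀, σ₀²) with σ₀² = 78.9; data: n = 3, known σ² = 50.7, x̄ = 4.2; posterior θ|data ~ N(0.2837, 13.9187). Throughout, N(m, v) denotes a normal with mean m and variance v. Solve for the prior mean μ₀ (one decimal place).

With known observation variance, the Normal–Normal posterior has precision τ_n = τ₀ + n/σ² and mean μ_n = (τ₀μ₀ + (n/σ²)x̄)/τ_n.
Here τ₀ = 1/78.9 = 0.012674 and τ_data = 3/50.7 = 0.059172, so τ_n = 0.071846.
Rearranging for μ₀: μ₀ = (μ_n·τ_n − τ_data·x̄)/τ₀ = (0.2837·0.071846 − 0.059172·4.2) / 0.012674 = -0.228140/0.012674 ≈ -18.0.

μ₀ = -18.0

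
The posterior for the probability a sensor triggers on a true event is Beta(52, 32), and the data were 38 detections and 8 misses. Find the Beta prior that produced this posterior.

Under Beta–binomial conjugacy the posterior parameters are (a+s, b+f).
Subtract the data counts: 52−38=14, 32−8=24.

Beta(14, 24)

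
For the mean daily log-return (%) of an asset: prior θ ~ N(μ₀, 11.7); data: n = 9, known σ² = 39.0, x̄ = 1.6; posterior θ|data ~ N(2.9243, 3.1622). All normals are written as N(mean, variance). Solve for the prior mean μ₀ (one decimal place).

With known observation variance, the Normal–Normal posterior has precision τ_n = τ₀ + n/σ² and mean μ_n = (τ₀μ₀ + (n/σ²)x̄)/τ_n.
Here τ₀ = 1/11.7 = 0.085470 and τ_data = 9/39.0 = 0.230769, so τ_n = 0.316239.
Rearranging for μ₀: μ₀ = (μ_n·τ_n − τ_data·x̄)/τ₀ = (2.9243·0.316239 − 0.230769·1.6) / 0.085470 = 0.555547/0.085470 ≈ 6.5.

μ₀ = 6.5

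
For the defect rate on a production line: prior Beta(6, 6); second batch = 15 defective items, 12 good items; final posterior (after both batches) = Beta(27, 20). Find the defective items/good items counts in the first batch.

6 defective items and 2 good items

Because Beta–binomial updating is additive in the counts, the combined data contributed (α_post−α_prior, β_post−β_prior) successes and failures.
Total across both batches: 27−6=21 defective items, 20−6=14 good items.
Subtract the second batch: 21−15=6 defective items and 14−12=2 good items.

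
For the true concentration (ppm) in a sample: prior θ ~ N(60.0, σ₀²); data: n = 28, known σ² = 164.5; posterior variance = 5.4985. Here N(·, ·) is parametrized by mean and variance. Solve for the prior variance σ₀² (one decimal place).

For the Normal–Normal model with known σ², precisions add: τ_n = τ₀ + n/σ².
So 1/σ₀² = 1/5.4985 − 28/164.5 = 0.181868 − 0.170213 = 0.011655.
Hence σ₀² = 1/0.011655 ≈ 85.8.

σ₀² = 85.8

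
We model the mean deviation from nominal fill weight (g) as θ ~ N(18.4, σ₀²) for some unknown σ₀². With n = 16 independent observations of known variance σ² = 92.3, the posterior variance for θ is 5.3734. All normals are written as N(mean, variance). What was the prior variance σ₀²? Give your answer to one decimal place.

Posterior precision equals prior precision plus data precision: 1/σ_n² = 1/σ₀² + n/σ².
So 1/σ₀² = 1/5.3734 − 16/92.3 = 0.186102 − 0.173348 = 0.012754.
Hence σ₀² = 1/0.012754 ≈ 78.4.

σ₀² = 78.4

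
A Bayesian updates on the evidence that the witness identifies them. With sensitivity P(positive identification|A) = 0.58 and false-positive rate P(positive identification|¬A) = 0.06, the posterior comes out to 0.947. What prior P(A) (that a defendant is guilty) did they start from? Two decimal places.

In odds form, posterior odds = prior odds × likelihood ratio, so prior odds = posterior odds ÷ LR.
Posterior odds = 0.947/(1−0.947) = 17.8679. LR = 0.58/0.06 = 9.6667.
Prior odds = 17.8679/9.6667 = 1.8484, so P(A) = 1.8484/(1+1.8484) ≈ 0.65.

P(A) = 0.65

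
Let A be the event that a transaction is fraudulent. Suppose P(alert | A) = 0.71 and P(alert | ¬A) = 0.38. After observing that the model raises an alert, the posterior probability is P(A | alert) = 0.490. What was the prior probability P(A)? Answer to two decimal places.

P(A) = 0.34

Bayes' rule in odds form gives O(A|E) = O(A)·[P(E|A)/P(E|¬A)], hence O(A) = O(A|E)/LR.
Posterior odds = 0.490/(1−0.490) = 0.9608. LR = 0.71/0.38 = 1.8684.
Prior odds = 0.9608/1.8684 = 0.5142, so P(A) = 0.5142/(1+0.5142) ≈ 0.34.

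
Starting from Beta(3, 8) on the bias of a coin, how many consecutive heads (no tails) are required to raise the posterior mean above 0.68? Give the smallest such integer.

k = 15

After k heads and 0 tails the posterior is Beta(3+k, 8), with mean (3+k)/(3+8+k).
Set (3+k)/(11+k) > 0.68 and solve: k > (0.68·11 − 3)/(1 − 0.68) = 14.000.
The smallest integer exceeding 14.000 is 15, and checking k=15: (18)/(26) = 0.6923 > 0.68.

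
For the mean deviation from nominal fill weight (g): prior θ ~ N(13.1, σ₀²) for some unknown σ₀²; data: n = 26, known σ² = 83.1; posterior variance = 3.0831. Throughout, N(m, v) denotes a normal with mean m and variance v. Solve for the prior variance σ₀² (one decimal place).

Posterior precision equals prior precision plus data precision: 1/σ_n² = 1/σ₀² + n/σ².
So 1/σ₀² = 1/3.0831 − 26/83.1 = 0.324349 − 0.312876 = 0.011473.
Hence σ₀² = 1/0.011473 ≈ 87.2.

σ₀² = 87.2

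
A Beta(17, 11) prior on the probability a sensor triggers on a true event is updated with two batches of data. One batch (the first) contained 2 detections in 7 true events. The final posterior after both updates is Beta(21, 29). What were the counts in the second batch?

Sequential conjugate updates are equivalent to a single update on the pooled data, so total successes = posterior α − prior α and total failures = posterior β − prior β.
Total across both batches: 21−17=4 detections, 29−11=18 misses.
Subtract the first batch: 4−2=2 detections and 18−5=13 misses.

2 detections and 13 misses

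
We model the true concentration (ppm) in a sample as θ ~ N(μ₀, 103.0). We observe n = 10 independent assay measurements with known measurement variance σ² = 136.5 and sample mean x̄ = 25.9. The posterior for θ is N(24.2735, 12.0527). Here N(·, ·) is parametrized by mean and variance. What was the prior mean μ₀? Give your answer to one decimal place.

μ₀ = 12.0

With known observation variance, the Normal–Normal posterior has precision τ_n = τ₀ + n/σ² and mean μ_n = (τ₀μ₀ + (n/σ²)x̄)/τ_n.
Here τ₀ = 1/103.0 = 0.009709 and τ_data = 10/136.5 = 0.073260, so τ_n = 0.082969.
Rearranging for μ₀: μ₀ = (μ_n·τ_n − τ_data·x̄)/τ₀ = (24.2735·0.082969 − 0.073260·25.9) / 0.009709 = 0.116514/0.009709 ≈ 12.0.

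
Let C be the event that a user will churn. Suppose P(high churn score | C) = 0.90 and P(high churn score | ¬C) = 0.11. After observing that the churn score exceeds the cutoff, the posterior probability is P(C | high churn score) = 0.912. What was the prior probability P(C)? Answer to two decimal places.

P(C) = 0.56

In odds form, posterior odds = prior odds × likelihood ratio, so prior odds = posterior odds ÷ LR.
Posterior odds = 0.912/(1−0.912) = 10.3636. LR = 0.90/0.11 = 8.1818.
Prior odds = 10.3636/8.1818 = 1.2667, so P(C) = 1.2667/(1+1.2667) ≈ 0.56.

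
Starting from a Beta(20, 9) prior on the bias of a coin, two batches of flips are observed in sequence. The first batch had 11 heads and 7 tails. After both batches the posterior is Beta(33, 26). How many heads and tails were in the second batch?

Sequential conjugate updates are equivalent to a single update on the pooled data, so total successes = posterior α − prior α and total failures = posterior β − prior β.
Total across both batches: 33−20=13 heads, 26−9=17 tails.
Subtract the first batch: 13−11=2 heads and 17−7=10 tails.

2 heads and 10 tails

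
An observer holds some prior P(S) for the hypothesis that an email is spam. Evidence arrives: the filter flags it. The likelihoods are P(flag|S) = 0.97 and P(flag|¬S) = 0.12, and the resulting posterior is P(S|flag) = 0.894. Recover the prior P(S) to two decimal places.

P(S) = 0.51

Bayes' rule in odds form gives O(S|E) = O(S)·[P(E|S)/P(E|¬S)], hence O(S) = O(S|E)/LR.
Posterior odds = 0.894/(1−0.894) = 8.4340. LR = 0.97/0.12 = 8.0833.
Prior odds = 8.4340/8.0833 = 1.0434, so P(S) = 1.0434/(1+1.0434) ≈ 0.51.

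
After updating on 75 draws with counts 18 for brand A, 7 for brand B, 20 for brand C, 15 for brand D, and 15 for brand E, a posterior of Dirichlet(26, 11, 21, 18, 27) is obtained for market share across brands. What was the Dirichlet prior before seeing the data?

For a Dirichlet(α) prior with multinomial counts c, the posterior is Dirichlet(α + c) componentwise.
Subtract each count from the matching posterior parameter: 26−18=8, 11−7=4, 21−20=1, 18−15=3, 27−15=12.

Dirichlet(8, 4, 1, 3, 12)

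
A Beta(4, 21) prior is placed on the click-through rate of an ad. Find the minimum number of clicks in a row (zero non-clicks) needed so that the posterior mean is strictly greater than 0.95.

After k clicks and 0 non-clicks the posterior is Beta(4+k, 21), with mean (4+k)/(4+21+k).
Set (4+k)/(25+k) > 0.95 and solve: k > (0.95·25 − 4)/(1 − 0.95) = 395.000.
The smallest integer exceeding 395.000 is 396, and checking k=396: (400)/(421) = 0.9501 > 0.95.

k = 396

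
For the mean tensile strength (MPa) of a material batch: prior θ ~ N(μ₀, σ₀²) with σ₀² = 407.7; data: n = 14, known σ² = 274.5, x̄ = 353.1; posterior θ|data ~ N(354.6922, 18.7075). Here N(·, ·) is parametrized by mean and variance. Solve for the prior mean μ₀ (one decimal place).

μ₀ = 387.8

With known observation variance, the Normal–Normal posterior has precision τ_n = τ₀ + n/σ² and mean μ_n = (τ₀μ₀ + (n/σ²)x̄)/τ_n.
Here τ₀ = 1/407.7 = 0.002453 and τ_data = 14/274.5 = 0.051002, so τ_n = 0.053455.
Rearranging for μ₀: μ₀ = (μ_n·τ_n − τ_data·x̄)/τ₀ = (354.6922·0.053455 − 0.051002·353.1) / 0.002453 = 0.951265/0.002453 ≈ 387.8.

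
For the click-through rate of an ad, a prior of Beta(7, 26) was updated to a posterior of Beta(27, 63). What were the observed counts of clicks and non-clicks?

Under Beta–binomial conjugacy the posterior parameters are (α+s, β+f).
So s = 27 − 7 = 20 and f = 63 − 26 = 37.

20 clicks and 37 non-clicks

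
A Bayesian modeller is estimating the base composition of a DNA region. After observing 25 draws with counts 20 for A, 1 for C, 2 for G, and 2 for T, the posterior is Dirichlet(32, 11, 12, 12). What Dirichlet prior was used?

For a Dirichlet(α) prior with multinomial counts c, the posterior is Dirichlet(α + c) componentwise.
Subtract each count from the matching posterior parameter: 32−20=12, 11−1=10, 12−2=10, 12−2=10.

Dirichlet(12, 10, 10, 10)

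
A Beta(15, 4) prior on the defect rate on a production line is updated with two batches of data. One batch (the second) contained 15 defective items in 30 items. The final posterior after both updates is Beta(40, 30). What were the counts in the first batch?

10 defective items and 11 good items

Because Beta–binomial updating is additive in the counts, the combined data contributed (α_post−α_prior, β_post−β_prior) successes and failures.
Total across both batches: 40−15=25 defective items, 30−4=26 good items.
Subtract the second batch: 25−15=10 defective items and 26−15=11 good items.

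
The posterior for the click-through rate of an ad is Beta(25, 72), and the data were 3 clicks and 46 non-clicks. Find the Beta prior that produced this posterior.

Under Beta–binomial conjugacy the posterior parameters are (α+s, β+f).
Subtract the data counts: 25−3=22, 72−46=26.

Beta(22, 26)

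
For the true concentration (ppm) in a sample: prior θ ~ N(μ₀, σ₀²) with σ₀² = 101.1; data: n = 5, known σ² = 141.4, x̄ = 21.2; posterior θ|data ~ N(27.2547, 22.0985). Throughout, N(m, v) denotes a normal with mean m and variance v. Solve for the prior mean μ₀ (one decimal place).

With known observation variance, the Normal–Normal posterior has precision τ_n = τ₀ + n/σ² and mean μ_n = (τ₀μ₀ + (n/σ²)x̄)/τ_n.
Here τ₀ = 1/101.1 = 0.009891 and τ_data = 5/141.4 = 0.035361, so τ_n = 0.045252.
Rearranging for μ₀: μ₀ = (μ_n·τ_n − τ_data·x̄)/τ₀ = (27.2547·0.045252 − 0.035361·21.2) / 0.009891 = 0.483676/0.009891 ≈ 48.9.

μ₀ = 48.9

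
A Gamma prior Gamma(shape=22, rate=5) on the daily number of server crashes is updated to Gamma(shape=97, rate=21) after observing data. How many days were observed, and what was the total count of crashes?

A Gamma(α, β) prior (rate parametrization) on a Poisson rate with n observations summing to S gives posterior Gamma(α+S, β+n).
Matching: Σxᵢ = 97 − 22 = 75 and n = 21 − 5 = 16.

n = 16 days with total 75 crashes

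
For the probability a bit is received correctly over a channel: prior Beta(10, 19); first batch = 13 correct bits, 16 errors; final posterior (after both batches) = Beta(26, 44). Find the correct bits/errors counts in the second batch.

Because Beta–binomial updating is additive in the counts, the combined data contributed (α_post−α_prior, β_post−β_prior) successes and failures.
Total across both batches: 26−10=16 correct bits, 44−19=25 errors.
Subtract the first batch: 16−13=3 correct bits and 25−16=9 errors.

3 correct bits and 9 errors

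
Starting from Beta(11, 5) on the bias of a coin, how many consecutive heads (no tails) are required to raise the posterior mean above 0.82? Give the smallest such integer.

k = 12

After k heads and 0 tails the posterior is Beta(11+k, 5), with mean (11+k)/(11+5+k).
Set (11+k)/(16+k) > 0.82 and solve: k > (0.82·16 − 11)/(1 − 0.82) = 11.778.
The smallest integer exceeding 11.778 is 12.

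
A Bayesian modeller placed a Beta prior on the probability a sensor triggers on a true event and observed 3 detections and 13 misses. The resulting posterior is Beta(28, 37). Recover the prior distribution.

A Beta(α, β) prior with s successes and f failures in binomial data gives a Beta(α+s, β+f) posterior.
Subtract the data counts: 28−3=25, 37−13=24.

Beta(25, 24)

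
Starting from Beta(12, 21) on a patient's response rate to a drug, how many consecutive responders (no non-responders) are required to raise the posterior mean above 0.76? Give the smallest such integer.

After k responders and 0 non-responders the posterior is Beta(12+k, 21), with mean (12+k)/(12+21+k).
Set (12+k)/(33+k) > 0.76 and solve: k > (0.76·33 − 12)/(1 − 0.76) = 54.500.
The smallest integer exceeding 54.500 is 55, and checking k=55: (67)/(88) = 0.7614 > 0.76.

k = 55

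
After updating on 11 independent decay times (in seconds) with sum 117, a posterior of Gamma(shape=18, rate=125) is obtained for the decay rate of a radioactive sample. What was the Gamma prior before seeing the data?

For an exponential likelihood with a Gamma(α, β) prior on the rate, n observations with total T give posterior Gamma(α+n, β+T).
So α = 18 − 11 = 7 and β = 125 − 117 = 8.

Gamma(shape=7, rate=8)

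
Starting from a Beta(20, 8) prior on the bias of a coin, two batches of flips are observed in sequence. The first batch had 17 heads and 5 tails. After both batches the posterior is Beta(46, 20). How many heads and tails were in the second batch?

9 heads and 7 tails

Sequential conjugate updates are equivalent to a single update on the pooled data, so total successes = posterior α − prior α and total failures = posterior β − prior β.
Total across both batches: 46−20=26 heads, 20−8=12 tails.
Subtract the first batch: 26−17=9 heads and 12−5=7 tails.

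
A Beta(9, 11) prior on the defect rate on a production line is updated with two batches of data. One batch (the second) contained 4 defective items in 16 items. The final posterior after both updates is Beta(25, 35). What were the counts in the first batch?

Because Beta–binomial updating is additive in the counts, the combined data contributed (α_post−α_prior, β_post−β_prior) successes and failures.
Total across both batches: 25−9=16 defective items, 35−11=24 good items.
Subtract the second batch: 16−4=12 defective items and 24−12=12 good items.

12 defective items and 12 good items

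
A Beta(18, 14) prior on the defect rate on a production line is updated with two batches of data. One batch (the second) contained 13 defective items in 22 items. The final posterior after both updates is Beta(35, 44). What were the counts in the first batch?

4 defective items and 21 good items

Sequential conjugate updates are equivalent to a single update on the pooled data, so total successes = posterior α − prior α and total failures = posterior β − prior β.
Total across both batches: 35−18=17 defective items, 44−14=30 good items.
Subtract the second batch: 17−13=4 defective items and 30−9=21 good items.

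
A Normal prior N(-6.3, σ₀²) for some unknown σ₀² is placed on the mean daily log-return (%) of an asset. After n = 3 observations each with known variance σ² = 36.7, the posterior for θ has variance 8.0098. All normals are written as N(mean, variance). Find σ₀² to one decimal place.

σ₀² = 23.2

Posterior precision equals prior precision plus data precision: 1/σ_n² = 1/σ₀² + n/σ².
So 1/σ₀² = 1/8.0098 − 3/36.7 = 0.124847 − 0.081744 = 0.043103.
Hence σ₀² = 1/0.043103 ≈ 23.2.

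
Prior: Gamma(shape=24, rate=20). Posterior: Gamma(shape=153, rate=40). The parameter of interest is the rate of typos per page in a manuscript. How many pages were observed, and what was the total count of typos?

n = 20 pages with total 129 typos

A Gamma(α, β) prior (rate parametrization) on a Poisson rate with n observations summing to S gives posterior Gamma(α+S, β+n).
Matching: Σxᵢ = 153 − 24 = 129 and n = 40 − 20 = 20.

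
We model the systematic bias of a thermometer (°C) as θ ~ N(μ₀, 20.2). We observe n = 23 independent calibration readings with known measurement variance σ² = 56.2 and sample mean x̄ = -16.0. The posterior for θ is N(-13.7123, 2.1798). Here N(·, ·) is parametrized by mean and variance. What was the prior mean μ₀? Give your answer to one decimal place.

μ₀ = 5.2

With known observation variance, the Normal–Normal posterior has precision τ_n = τ₀ + n/σ² and mean μ_n = (τ₀μ₀ + (n/σ²)x̄)/τ_n.
Here τ₀ = 1/20.2 = 0.049505 and τ_data = 23/56.2 = 0.409253, so τ_n = 0.458758.
Rearranging for μ₀: μ₀ = (μ_n·τ_n − τ_data·x̄)/τ₀ = (-13.7123·0.458758 − 0.409253·-16.0) / 0.049505 = 0.257421/0.049505 ≈ 5.2.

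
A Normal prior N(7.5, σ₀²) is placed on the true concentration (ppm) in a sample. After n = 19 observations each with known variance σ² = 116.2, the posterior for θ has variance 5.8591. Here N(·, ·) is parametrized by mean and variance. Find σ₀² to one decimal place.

For the Normal–Normal model with known σ², precisions add: τ_n = τ₀ + n/σ².
So 1/σ₀² = 1/5.8591 − 19/116.2 = 0.170675 − 0.163511 = 0.007164.
Hence σ₀² = 1/0.007164 ≈ 139.6.

σ₀² = 139.6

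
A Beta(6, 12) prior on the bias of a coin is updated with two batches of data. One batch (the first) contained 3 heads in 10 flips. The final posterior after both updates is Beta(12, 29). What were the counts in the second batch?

Sequential conjugate updates are equivalent to a single update on the pooled data, so total successes = posterior α − prior α and total failures = posterior β − prior β.
Total across both batches: 12−6=6 heads, 29−12=17 tails.
Subtract the first batch: 6−3=3 heads and 17−7=10 tails.

3 heads and 10 tails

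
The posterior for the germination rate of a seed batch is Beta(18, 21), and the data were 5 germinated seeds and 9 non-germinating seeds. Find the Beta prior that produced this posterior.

Beta(13, 12)

Under Beta–binomial conjugacy the posterior parameters are (a+s, b+f).
So a = 18 − 5 = 13 and b = 21 − 9 = 12.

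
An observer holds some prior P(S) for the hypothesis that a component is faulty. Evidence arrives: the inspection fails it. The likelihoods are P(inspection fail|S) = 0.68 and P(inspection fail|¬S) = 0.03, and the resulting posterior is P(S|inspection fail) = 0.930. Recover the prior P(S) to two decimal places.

Bayes' rule in odds form gives O(S|E) = O(S)·[P(E|S)/P(E|¬S)], hence O(S) = O(S|E)/LR.
Posterior odds = 0.930/(1−0.930) = 13.2857. LR = 0.68/0.03 = 22.6667.
Prior odds = 13.2857/22.6667 = 0.5861, so P(S) = 0.5861/(1+0.5861) ≈ 0.37.

P(S) = 0.37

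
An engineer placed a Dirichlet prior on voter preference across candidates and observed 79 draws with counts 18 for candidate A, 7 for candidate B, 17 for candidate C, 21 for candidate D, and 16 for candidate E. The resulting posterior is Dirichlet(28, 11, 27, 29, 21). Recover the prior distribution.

Dirichlet(10, 4, 10, 8, 5)

For a Dirichlet(α) prior with multinomial counts c, the posterior is Dirichlet(α + c) componentwise.
Subtract each count from the matching posterior parameter: 28−18=10, 11−7=4, 27−17=10, 29−21=8, 21−16=5.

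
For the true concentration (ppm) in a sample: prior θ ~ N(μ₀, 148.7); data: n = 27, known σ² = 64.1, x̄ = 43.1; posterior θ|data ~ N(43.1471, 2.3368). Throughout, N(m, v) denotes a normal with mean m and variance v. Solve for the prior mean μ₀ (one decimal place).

The posterior mean is a precision-weighted average: μ_n = (τ₀μ₀ + τ_data·x̄)/(τ₀+τ_data), with τ₀=1/σ₀² and τ_data=n/σ².
Here τ₀ = 1/148.7 = 0.006725 and τ_data = 27/64.1 = 0.421217, so τ_n = 0.427942.
Rearranging for μ₀: μ₀ = (μ_n·τ_n − τ_data·x̄)/τ₀ = (43.1471·0.427942 − 0.421217·43.1) / 0.006725 = 0.310004/0.006725 ≈ 46.1.

μ₀ = 46.1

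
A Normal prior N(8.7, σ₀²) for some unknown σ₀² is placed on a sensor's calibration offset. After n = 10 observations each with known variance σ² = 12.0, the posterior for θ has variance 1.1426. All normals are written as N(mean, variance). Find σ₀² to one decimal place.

Posterior precision equals prior precision plus data precision: 1/σ_n² = 1/σ₀² + n/σ².
So 1/σ₀² = 1/1.1426 − 10/12.0 = 0.875197 − 0.833333 = 0.041864.
Hence σ₀² = 1/0.041864 ≈ 23.9.

σ₀² = 23.9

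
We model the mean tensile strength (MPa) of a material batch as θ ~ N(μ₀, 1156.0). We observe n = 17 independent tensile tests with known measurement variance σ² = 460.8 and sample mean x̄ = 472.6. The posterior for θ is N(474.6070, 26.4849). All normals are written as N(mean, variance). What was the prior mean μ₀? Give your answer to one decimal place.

The posterior mean is a precision-weighted average: μ_n = (τ₀μ₀ + τ_data·x̄)/(τ₀+τ_data), with τ₀=1/σ₀² and τ_data=n/σ².
Here τ₀ = 1/1156.0 = 0.000865 and τ_data = 17/460.8 = 0.036892, so τ_n = 0.037757.
Rearranging for μ₀: μ₀ = (μ_n·τ_n − τ_data·x̄)/τ₀ = (474.6070·0.037757 − 0.036892·472.6) / 0.000865 = 0.484577/0.000865 ≈ 560.2.

μ₀ = 560.2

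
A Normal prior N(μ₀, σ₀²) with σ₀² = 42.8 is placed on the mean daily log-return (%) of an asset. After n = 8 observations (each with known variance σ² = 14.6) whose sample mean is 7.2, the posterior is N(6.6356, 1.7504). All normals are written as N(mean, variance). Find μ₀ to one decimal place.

μ₀ = -6.6

With known observation variance, the Normal–Normal posterior has precision τ_n = τ₀ + n/σ² and mean μ_n = (τ₀μ₀ + (n/σ²)x̄)/τ_n.
Here τ₀ = 1/42.8 = 0.023364 and τ_data = 8/14.6 = 0.547945, so τ_n = 0.571309.
Rearranging for μ₀: μ₀ = (μ_n·τ_n − τ_data·x̄)/τ₀ = (6.6356·0.571309 − 0.547945·7.2) / 0.023364 = -0.154226/0.023364 ≈ -6.6.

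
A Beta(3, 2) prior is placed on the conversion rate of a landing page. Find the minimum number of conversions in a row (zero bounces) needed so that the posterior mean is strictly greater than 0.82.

k = 7

After k conversions and 0 bounces the posterior is Beta(3+k, 2), with mean (3+k)/(3+2+k).
Set (3+k)/(5+k) > 0.82 and solve: k > (0.82·5 − 3)/(1 − 0.82) = 6.111.
The smallest integer exceeding 6.111 is 7.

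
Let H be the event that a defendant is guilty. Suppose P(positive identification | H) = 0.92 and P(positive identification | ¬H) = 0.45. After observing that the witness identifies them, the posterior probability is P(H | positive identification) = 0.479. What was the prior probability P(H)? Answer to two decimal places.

P(H) = 0.31

Bayes' rule in odds form gives O(H|E) = O(H)·[P(E|H)/P(E|¬H)], hence O(H) = O(H|E)/LR.
Posterior odds = 0.479/(1−0.479) = 0.9194. LR = 0.92/0.45 = 2.0444.
Prior odds = 0.9194/2.0444 = 0.4497, so P(H) = 0.4497/(1+0.4497) ≈ 0.31.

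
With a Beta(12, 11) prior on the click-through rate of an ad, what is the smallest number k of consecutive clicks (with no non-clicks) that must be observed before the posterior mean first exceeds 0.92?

After k clicks and 0 non-clicks the posterior is Beta(12+k, 11), with mean (12+k)/(12+11+k).
Set (12+k)/(23+k) > 0.92 and solve: k > (0.92·23 − 12)/(1 − 0.92) = 114.500.
The smallest integer exceeding 114.500 is 115.

k = 115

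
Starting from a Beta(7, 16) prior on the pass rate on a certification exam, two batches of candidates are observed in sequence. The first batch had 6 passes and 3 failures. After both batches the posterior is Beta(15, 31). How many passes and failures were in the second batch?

2 passes and 12 failures

Because Beta–binomial updating is additive in the counts, the combined data contributed (α_post−α_prior, β_post−β_prior) successes and failures.
Total across both batches: 15−7=8 passes, 31−16=15 failures.
Subtract the first batch: 8−6=2 passes and 15−3=12 failures.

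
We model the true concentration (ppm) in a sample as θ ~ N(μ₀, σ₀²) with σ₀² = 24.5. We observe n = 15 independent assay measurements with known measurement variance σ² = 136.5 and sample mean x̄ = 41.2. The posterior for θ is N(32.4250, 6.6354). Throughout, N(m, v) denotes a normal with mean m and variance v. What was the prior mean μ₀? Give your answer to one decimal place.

μ₀ = 8.8

The posterior mean is a precision-weighted average: μ_n = (τ₀μ₀ + τ_data·x̄)/(τ₀+τ_data), with τ₀=1/σ₀² and τ_data=n/σ².
Here τ₀ = 1/24.5 = 0.040816 and τ_data = 15/136.5 = 0.109890, so τ_n = 0.150706.
Rearranging for μ₀: μ₀ = (μ_n·τ_n − τ_data·x̄)/τ₀ = (32.4250·0.150706 − 0.109890·41.2) / 0.040816 = 0.359174/0.040816 ≈ 8.8.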